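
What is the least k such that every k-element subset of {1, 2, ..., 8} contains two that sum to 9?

5

Partition {1, …, 8} into 4 pairs: {1,8}, {2,7}, …, {4,5}.
Choosing 4 integers — say the integers 1 through 4 — takes one from each pair and avoids the property.
Choosing 5 forces two into the same pair by pigeonhole, and those sum to 9. So 5.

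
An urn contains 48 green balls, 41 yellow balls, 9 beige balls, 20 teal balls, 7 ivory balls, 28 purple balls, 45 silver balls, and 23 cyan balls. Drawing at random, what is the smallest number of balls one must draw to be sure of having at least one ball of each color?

215

The hardest color to obtain is ivory: we could draw every other ball first — 221 − 7 = 214 balls — without a single ivory one.
The next draw must be ivory, so 214 + 1 = 215.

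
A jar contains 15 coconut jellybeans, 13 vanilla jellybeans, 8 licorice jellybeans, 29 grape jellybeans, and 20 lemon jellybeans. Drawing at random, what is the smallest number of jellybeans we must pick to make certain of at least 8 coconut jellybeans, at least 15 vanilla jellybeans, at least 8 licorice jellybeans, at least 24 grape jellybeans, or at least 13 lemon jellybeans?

The worst case stops just short of every target: 7 coconut, all 13 vanilla, 7 licorice, 23 grape, 12 lemon — 7 + 13 + 7 + 23 + 12 = 62 jellybeans.
One more jellybean must push some flavor to its target, so 62 + 1 = 63.

63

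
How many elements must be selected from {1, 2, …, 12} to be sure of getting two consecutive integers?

7

Partition {1, …, 12} into 6 pairs: {1,2}, {3,4}, …, {11,12}.
Choosing 6 integers — say the 6 even numbers 2, 4, …, 12 — takes one from each pair and avoids the property.
Choosing 7 forces two into the same pair by pigeonhole, and those are consecutive. So 7.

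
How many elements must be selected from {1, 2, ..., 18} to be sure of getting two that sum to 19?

10

Partition {1, …, 18} into 9 pairs: {1,18}, {2,17}, …, {9,10}.
Choosing 9 integers — say the integers 1 through 9 — takes one from each pair and avoids the property.
Choosing 10 forces two into the same pair by pigeonhole, and those sum to 19. So 10.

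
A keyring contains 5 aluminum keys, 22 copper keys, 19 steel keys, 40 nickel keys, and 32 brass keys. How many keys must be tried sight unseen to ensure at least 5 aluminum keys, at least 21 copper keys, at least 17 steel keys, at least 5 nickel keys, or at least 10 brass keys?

The worst case stops just short of every target: 4 aluminum, 20 copper, 16 steel, 4 nickel, 9 brass — 4 + 20 + 16 + 4 + 9 = 53 keys.
One more key must push some type to its target, so 53 + 1 = 54.

54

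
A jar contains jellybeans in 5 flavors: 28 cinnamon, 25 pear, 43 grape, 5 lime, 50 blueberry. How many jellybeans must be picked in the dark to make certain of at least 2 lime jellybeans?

The worst case draws every non-lime jellybean first: 28 + 25 + 43 + 50 = 146.
The next 2 draws are then forced to be lime, giving 146 + 2 = 148.

148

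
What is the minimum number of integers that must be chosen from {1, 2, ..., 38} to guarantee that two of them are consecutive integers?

Partition {1, …, 38} into 19 pairs: {1,2}, {3,4}, …, {37,38}.
Choosing 19 integers — say the 19 even numbers 2, 4, …, 38 — takes one from each pair and avoids the property.
Choosing 20 forces two into the same pair by pigeonhole, and those are consecutive. So 20.

20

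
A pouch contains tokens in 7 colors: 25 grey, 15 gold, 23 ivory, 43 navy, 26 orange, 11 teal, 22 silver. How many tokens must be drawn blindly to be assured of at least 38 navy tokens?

The worst case draws every non-navy token first: 25 + 15 + 23 + 26 + 11 + 22 = 122.
The next 38 draws are then forced to be navy, giving 122 + 38 = 160.

160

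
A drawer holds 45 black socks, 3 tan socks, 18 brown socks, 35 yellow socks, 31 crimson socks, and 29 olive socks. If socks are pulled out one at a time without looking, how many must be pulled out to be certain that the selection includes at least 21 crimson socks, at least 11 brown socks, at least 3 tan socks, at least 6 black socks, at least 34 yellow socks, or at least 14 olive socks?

84

The worst case stops just short of every target: 5 black, 2 tan, 10 brown, 33 yellow, 20 crimson, 13 olive — 5 + 2 + 10 + 33 + 20 + 13 = 83 socks.
One more sock must push some color to its target, so 83 + 1 = 84.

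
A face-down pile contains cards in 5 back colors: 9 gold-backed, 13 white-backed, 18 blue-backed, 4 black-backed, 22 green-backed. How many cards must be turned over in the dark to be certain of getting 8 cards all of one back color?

In the worst case we take at most 7 of each back color, but all 4 black-backed (fewer than 7), giving 7 + 7 + 7 + 4 + 7 = 32.
One more card then forces some back color to 8, so 32 + 1 = 33.

33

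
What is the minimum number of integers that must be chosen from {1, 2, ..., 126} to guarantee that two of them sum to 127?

Partition {1, …, 126} into 63 pairs: {1,126}, {2,125}, …, {63,64}.
Choosing 63 integers — say the integers 1 through 63 — takes one from each pair and avoids the property.
Choosing 64 forces two into the same pair by pigeonhole, and those sum to 127. So 64.

64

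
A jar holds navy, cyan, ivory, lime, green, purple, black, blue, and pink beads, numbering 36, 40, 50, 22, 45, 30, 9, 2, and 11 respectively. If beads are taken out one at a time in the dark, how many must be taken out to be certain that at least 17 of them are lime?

To avoid lime beads as long as possible, exhaust the other 8 colors first.
The worst case draws every non-lime bead first: 36 + 40 + 50 + 45 + 30 + 9 + 2 + 11 = 223.
The next 17 draws are then forced to be lime, giving 223 + 17 = 240.

240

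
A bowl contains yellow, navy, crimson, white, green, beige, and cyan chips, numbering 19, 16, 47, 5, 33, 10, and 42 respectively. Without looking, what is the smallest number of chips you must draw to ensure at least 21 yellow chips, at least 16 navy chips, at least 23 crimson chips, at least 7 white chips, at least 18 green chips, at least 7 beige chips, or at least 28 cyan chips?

112

The worst case stops just short of every target: all 19 yellow, 15 navy, 22 crimson, all 5 white, 17 green, 6 beige, 27 cyan — 19 + 15 + 22 + 5 + 17 + 6 + 27 = 111 chips.
One more chip must push some color to its target, so 111 + 1 = 112.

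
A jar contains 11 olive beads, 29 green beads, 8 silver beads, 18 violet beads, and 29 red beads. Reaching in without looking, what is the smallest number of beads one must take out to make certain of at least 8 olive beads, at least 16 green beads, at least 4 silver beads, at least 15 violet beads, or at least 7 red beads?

Each of the 5 colors has its own threshold; avoid all of them simultaneously.
The worst case stops just short of every target: 7 olive, 15 green, 3 silver, 14 violet, 6 red — 7 + 15 + 3 + 14 + 6 = 45 beads.
One more bead must push some color to its target, so 45 + 1 = 46.

46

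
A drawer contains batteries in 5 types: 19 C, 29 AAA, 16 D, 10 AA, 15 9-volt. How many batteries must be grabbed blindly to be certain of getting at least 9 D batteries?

82

The worst case draws every non-D battery first: 19 + 29 + 10 + 15 = 73.
The next 9 draws are then forced to be D, giving 73 + 9 = 82.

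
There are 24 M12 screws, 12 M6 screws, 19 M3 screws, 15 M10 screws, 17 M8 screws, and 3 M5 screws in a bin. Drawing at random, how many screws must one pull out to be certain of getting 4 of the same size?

Treat the 6 sizes as pigeonholes.
The worst case takes 3 screws of each size without reaching 4 of any: 6 × 3 = 18.
The next screw must bring some size to 4, so 18 + 1 = 19.

19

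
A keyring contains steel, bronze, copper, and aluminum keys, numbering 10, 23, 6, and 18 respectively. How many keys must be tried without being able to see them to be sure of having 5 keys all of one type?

17

The worst case takes 4 keys of each type without reaching 5 of any: 4 × 4 = 16.
The next key must bring some type to 5, so 16 + 1 = 17.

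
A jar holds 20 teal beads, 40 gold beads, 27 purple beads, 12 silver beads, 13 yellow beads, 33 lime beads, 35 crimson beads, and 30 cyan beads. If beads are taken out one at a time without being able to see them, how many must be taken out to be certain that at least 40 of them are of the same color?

210

In the worst case we take at most 39 of each color, but all 20 teal, all 27 purple, all 12 silver, all 13 yellow, all 33 lime, all 35 crimson, and all 30 cyan (fewer than 39), giving 20 + 39 + 27 + 12 + 13 + 33 + 35 + 30 = 209.
One more bead then forces some color to 40, so 209 + 1 = 210.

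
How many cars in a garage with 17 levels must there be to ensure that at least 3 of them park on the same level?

35

There are 17 levels acting as pigeonholes.
With 17 × 2 = 34 cars we could place exactly 2 in each, with no class reaching 3.
One more forces some class to hold 3, so 34 + 1 = 35.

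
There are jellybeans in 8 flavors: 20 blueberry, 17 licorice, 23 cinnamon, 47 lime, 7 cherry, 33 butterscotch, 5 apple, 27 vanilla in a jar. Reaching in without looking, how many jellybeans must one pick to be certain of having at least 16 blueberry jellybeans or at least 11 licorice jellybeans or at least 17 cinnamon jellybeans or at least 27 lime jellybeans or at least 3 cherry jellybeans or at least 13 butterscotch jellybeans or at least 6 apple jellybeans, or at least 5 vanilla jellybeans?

Each of the 8 flavors has its own threshold; avoid all of them simultaneously.
The worst case stops just short of every target: 15 blueberry, 10 licorice, 16 cinnamon, 26 lime, 2 cherry, 12 butterscotch, 5 apple, 4 vanilla — 15 + 10 + 16 + 26 + 2 + 12 + 5 + 4 = 90 jellybeans.
One more jellybean must push some flavor to its target, so 90 + 1 = 91.

91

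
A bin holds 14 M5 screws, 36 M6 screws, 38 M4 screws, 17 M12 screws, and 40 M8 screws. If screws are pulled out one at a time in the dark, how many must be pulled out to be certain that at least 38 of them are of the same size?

142

In the worst case we take at most 37 of each size, but all 14 M5, all 36 M6, and all 17 M12 (fewer than 37), giving 14 + 36 + 37 + 17 + 37 = 141.
One more screw then forces some size to 38, so 141 + 1 = 142.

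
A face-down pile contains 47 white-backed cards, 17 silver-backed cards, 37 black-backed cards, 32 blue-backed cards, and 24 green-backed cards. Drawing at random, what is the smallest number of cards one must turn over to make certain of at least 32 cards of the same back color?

Treat the 5 back colors as pigeonholes.
In the worst case we take at most 31 of each back color, but all 17 silver-backed and all 24 green-backed (fewer than 31), giving 31 + 17 + 31 + 31 + 24 = 134.
One more card then forces some back color to 32, so 134 + 1 = 135.

135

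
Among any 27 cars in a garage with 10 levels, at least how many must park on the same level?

The 27 cars fall into 10 levels.
If each of the 10 levels held at most 2, the total would be at most 10 × 2 = 20 < 27, a contradiction.
So at least one holds ⌈27/10⌉ = 3.

3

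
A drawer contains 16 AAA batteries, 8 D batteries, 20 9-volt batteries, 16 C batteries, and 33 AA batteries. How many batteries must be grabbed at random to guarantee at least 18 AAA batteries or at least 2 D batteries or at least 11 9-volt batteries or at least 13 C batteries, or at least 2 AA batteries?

41

The worst case stops just short of every target: all 16 AAA, 1 D, 10 9-volt, 12 C, 1 AA — 16 + 1 + 10 + 12 + 1 = 40 batteries.
One more battery must push some type to its target, so 40 + 1 = 41.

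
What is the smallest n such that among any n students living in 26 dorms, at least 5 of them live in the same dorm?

There are 26 dorms acting as pigeonholes.
With 26 × 4 = 104 students we could place exactly 4 in each, with no class reaching 5.
One more forces some class to hold 5, so 104 + 1 = 105.

105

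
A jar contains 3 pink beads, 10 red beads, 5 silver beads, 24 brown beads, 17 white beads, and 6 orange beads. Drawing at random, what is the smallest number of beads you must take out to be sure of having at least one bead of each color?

63

The hardest color to obtain is pink: we could draw every other bead first — 65 − 3 = 62 beads — without a single pink one.
The next draw must be pink, so 62 + 1 = 63.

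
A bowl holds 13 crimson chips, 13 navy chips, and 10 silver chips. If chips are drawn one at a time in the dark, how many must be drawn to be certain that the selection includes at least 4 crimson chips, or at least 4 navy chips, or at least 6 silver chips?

12

The worst case stops just short of every target: 3 crimson, 3 navy, 5 silver — 3 + 3 + 5 = 11 chips.
One more chip must push some color to its target, so 11 + 1 = 12.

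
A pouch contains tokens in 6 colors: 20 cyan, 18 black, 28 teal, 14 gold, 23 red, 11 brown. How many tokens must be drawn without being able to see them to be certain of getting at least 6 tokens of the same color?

Treat the 6 colors as pigeonholes.
The worst case takes 5 tokens of each color without reaching 6 of any: 6 × 5 = 30.
The next token must bring some color to 6, so 30 + 1 = 31.

31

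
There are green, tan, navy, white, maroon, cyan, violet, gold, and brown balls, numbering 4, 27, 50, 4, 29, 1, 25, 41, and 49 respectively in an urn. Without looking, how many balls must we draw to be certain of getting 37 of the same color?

In the worst case we take at most 36 of each color, but all 4 green, all 27 tan, all 4 white, all 29 maroon, all 1 cyan, and all 25 violet (fewer than 36), giving 4 + 27 + 36 + 4 + 29 + 1 + 25 + 36 + 36 = 198.
One more ball then forces some color to 37, so 198 + 1 = 199.

199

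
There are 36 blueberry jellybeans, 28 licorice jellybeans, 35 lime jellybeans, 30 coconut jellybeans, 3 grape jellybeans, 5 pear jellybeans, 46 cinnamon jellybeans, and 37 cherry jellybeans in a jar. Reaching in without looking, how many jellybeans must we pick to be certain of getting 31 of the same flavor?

In the worst case we take at most 30 of each flavor, but all 28 licorice, all 3 grape, and all 5 pear (fewer than 30), giving 30 + 28 + 30 + 30 + 3 + 5 + 30 + 30 = 186.
One more jellybean then forces some flavor to 31, so 186 + 1 = 187.

187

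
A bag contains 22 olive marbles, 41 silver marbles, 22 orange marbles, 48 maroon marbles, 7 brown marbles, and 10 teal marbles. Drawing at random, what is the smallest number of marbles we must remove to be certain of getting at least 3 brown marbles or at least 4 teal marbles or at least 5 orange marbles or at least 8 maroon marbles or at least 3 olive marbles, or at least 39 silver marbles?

The worst case stops just short of every target: 2 olive, 38 silver, 4 orange, 7 maroon, 2 brown, 3 teal — 2 + 38 + 4 + 7 + 2 + 3 = 56 marbles.
One more marble must push some color to its target, so 56 + 1 = 57.

57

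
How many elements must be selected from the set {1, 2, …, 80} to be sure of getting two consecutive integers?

41

Partition {1, …, 80} into 40 pairs: {1,2}, {3,4}, …, {79,80}.
Choosing 40 integers — say the 40 even numbers 2, 4, …, 80 — takes one from each pair and avoids the property.
Choosing 41 forces two into the same pair by pigeonhole, and those are consecutive. So 41.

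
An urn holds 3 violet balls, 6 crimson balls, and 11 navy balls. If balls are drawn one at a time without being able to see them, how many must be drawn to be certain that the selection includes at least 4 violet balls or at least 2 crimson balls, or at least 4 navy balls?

8

The worst case stops just short of every target: 3 violet, 1 crimson, 3 navy — 3 + 1 + 3 = 7 balls.
One more ball must push some color to its target, so 7 + 1 = 8.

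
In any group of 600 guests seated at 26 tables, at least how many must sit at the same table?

24

The 600 guests fall into 26 tables.
If each of the 26 tables held at most 23, the total would be at most 26 × 23 = 598 < 600, a contradiction.
So at least one holds ⌈600/26⌉ = 24.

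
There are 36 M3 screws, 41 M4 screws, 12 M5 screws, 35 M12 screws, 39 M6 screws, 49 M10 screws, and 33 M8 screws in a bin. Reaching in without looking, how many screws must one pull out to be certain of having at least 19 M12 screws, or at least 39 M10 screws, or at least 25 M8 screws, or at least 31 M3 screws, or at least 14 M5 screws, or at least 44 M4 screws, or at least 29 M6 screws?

192

Each of the 7 sizes has its own threshold; avoid all of them simultaneously.
The worst case stops just short of every target: 30 M3, all 41 M4, all 12 M5, 18 M12, 28 M6, 38 M10, 24 M8 — 30 + 41 + 12 + 18 + 28 + 38 + 24 = 191 screws.
One more screw must push some size to its target, so 191 + 1 = 192.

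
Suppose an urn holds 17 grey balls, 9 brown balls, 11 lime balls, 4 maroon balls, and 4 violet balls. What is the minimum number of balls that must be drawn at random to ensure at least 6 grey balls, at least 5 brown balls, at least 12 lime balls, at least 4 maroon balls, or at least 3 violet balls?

Each of the 5 colors has its own threshold; avoid all of them simultaneously.
The worst case stops just short of every target: 5 grey, 4 brown, 11 lime, 3 maroon, 2 violet — 5 + 4 + 11 + 3 + 2 = 25 balls.
One more ball must push some color to its target, so 25 + 1 = 26.

26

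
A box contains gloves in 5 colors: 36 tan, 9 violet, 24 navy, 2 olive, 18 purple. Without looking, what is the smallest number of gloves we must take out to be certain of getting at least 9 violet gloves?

89

The worst case draws every non-violet glove first: 36 + 24 + 2 + 18 = 80.
The next 9 draws are then forced to be violet, giving 80 + 9 = 89.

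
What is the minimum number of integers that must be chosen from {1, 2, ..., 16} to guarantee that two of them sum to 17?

9

Partition {1, …, 16} into 8 pairs: {1,16}, {2,15}, …, {8,9}.
Choosing 8 integers — say the integers 1 through 8 — takes one from each pair and avoids the property.
Choosing 9 forces two into the same pair by pigeonhole, and those sum to 17. So 9.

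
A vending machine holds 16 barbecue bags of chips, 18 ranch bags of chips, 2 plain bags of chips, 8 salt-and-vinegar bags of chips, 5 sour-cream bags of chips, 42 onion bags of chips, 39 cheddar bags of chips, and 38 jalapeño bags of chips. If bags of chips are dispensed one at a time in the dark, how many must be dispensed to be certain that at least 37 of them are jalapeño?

167

To avoid jalapeño bags of chips as long as possible, exhaust the other 7 flavors first.
The worst case draws every non-jalapeño bag of chips first: 16 + 18 + 2 + 8 + 5 + 42 + 39 = 130.
The next 37 draws are then forced to be jalapeño, giving 130 + 37 = 167.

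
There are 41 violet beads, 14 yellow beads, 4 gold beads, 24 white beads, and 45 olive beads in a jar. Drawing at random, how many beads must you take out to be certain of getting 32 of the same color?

In the worst case we take at most 31 of each color, but all 14 yellow, all 4 gold, and all 24 white (fewer than 31), giving 31 + 14 + 4 + 24 + 31 = 104.
One more bead then forces some color to 32, so 104 + 1 = 105.

105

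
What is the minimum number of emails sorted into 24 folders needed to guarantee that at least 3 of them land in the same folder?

There are 24 folders acting as pigeonholes.
With 24 × 2 = 48 emails we could place exactly 2 in each, with no class reaching 3.
One more forces some class to hold 3, so 48 + 1 = 49.

49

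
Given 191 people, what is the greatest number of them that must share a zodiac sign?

16

There are 12 zodiac signs, which serve as the pigeonholes.
If each of the 12 zodiac signs held at most 15, the total would be at most 12 × 15 = 180 < 191, a contradiction.
So at least one holds ⌈191/12⌉ = 16.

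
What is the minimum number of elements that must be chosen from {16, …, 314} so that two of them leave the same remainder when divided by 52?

Group the integers by remainder mod 52; there are 52 residue classes, each nonempty in this range.
Choosing one from each class (52 integers) avoids any shared remainder.
One more choice must repeat a class, so two differ by a multiple of 52. Hence 52 + 1 = 53.

53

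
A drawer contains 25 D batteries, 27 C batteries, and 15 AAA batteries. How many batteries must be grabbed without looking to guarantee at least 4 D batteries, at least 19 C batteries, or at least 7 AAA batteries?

Each of the 3 types has its own threshold; avoid all of them simultaneously.
The worst case stops just short of every target: 3 D, 18 C, 6 AAA — 3 + 18 + 6 = 27 batteries.
One more battery must push some type to its target, so 27 + 1 = 28.

28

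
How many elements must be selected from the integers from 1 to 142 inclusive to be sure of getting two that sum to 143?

Partition {1, …, 142} into 71 pairs: {1,142}, {2,141}, …, {71,72}.
Choosing 71 integers — say the integers 1 through 71 — takes one from each pair and avoids the property.
Choosing 72 forces two into the same pair by pigeonhole, and those sum to 143. So 72.

72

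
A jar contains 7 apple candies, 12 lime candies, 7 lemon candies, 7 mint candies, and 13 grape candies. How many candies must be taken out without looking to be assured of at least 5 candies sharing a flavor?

21

The worst case takes 4 candies of each flavor without reaching 5 of any: 5 × 4 = 20.
The next candy must bring some flavor to 5, so 20 + 1 = 21.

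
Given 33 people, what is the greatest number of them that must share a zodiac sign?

There are 12 zodiac signs, which serve as the pigeonholes.
If each of the 12 zodiac signs held at most 2, the total would be at most 12 × 2 = 24 < 33, a contradiction.
So at least one holds ⌈33/12⌉ = 3.

3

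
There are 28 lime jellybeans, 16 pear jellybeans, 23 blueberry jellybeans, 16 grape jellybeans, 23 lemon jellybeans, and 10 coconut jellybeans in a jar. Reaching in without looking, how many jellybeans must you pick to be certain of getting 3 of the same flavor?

13

The worst case takes 2 jellybeans of each flavor without reaching 3 of any: 6 × 2 = 12.
The next jellybean must bring some flavor to 3, so 12 + 1 = 13.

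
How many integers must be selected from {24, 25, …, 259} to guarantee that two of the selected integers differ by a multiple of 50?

Group the integers by remainder mod 50; there are 50 residue classes, each nonempty in this range.
Choosing one from each class (50 integers) avoids any shared remainder.
One more choice must repeat a class, so two differ by a multiple of 50. Hence 50 + 1 = 51.

51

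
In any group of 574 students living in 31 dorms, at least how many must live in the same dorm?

19

The 574 students fall into 31 dorms.
If each of the 31 dorms held at most 18, the total would be at most 31 × 18 = 558 < 574, a contradiction.
So at least one holds ⌈574/31⌉ = 19.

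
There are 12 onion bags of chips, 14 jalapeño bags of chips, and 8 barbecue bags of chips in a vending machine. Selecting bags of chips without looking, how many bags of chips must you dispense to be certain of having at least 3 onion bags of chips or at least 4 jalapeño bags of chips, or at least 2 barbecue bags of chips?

The worst case stops just short of every target: 2 onion, 3 jalapeño, 1 barbecue — 2 + 3 + 1 = 6 bags of chips.
One more bag of chips must push some flavor to its target, so 6 + 1 = 7.

7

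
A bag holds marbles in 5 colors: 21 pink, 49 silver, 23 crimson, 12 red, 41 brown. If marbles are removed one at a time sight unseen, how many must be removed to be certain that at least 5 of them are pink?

130

To avoid pink marbles as long as possible, exhaust the other 4 colors first.
The worst case draws every non-pink marble first: 49 + 23 + 12 + 41 = 125.
The next 5 draws are then forced to be pink, giving 125 + 5 = 130.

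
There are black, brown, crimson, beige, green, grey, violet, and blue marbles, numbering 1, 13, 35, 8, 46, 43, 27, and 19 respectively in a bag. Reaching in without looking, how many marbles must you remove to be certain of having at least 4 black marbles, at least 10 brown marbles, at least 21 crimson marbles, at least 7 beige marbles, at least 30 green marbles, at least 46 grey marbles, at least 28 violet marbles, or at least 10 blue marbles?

145

The worst case stops just short of every target: all 1 black, 9 brown, 20 crimson, 6 beige, 29 green, all 43 grey, 27 violet, 9 blue — 1 + 9 + 20 + 6 + 29 + 43 + 27 + 9 = 144 marbles.
One more marble must push some color to its target, so 144 + 1 = 145.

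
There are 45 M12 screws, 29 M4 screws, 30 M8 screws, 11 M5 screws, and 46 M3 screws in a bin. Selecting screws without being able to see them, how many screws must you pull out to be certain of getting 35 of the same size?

139

In the worst case we take at most 34 of each size, but all 29 M4, all 30 M8, and all 11 M5 (fewer than 34), giving 34 + 29 + 30 + 11 + 34 = 138.
One more screw then forces some size to 35, so 138 + 1 = 139.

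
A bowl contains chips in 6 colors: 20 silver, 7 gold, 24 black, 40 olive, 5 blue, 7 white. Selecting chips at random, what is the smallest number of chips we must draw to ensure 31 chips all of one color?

In the worst case we take at most 30 of each color, but all 20 silver, all 7 gold, all 24 black, all 5 blue, and all 7 white (fewer than 30), giving 20 + 7 + 24 + 30 + 5 + 7 = 93.
One more chip then forces some color to 31, so 93 + 1 = 94.

94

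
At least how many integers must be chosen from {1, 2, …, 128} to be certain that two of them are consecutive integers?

65

Partition {1, …, 128} into 64 pairs: {1,2}, {3,4}, …, {127,128}.
Choosing 64 integers — say the 64 even numbers 2, 4, …, 128 — takes one from each pair and avoids the property.
Choosing 65 forces two into the same pair by pigeonhole, and those are consecutive. So 65.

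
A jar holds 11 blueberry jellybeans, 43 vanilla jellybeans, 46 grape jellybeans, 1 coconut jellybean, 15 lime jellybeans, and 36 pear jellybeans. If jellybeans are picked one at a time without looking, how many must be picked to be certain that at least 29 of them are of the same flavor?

In the worst case we take at most 28 of each flavor, but all 11 blueberry, all 1 coconut, and all 15 lime (fewer than 28), giving 11 + 28 + 28 + 1 + 15 + 28 = 111.
One more jellybean then forces some flavor to 29, so 111 + 1 = 112.

112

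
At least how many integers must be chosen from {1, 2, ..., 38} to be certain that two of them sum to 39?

20

Partition {1, …, 38} into 19 pairs: {1,38}, {2,37}, …, {19,20}.
Choosing 19 integers — say the integers 1 through 19 — takes one from each pair and avoids the property.
Choosing 20 forces two into the same pair by pigeonhole, and those sum to 39. So 20.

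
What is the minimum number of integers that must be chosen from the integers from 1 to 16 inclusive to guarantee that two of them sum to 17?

Partition {1, …, 16} into 8 pairs: {1,16}, {2,15}, …, {8,9}.
Choosing 8 integers — say the integers 1 through 8 — takes one from each pair and avoids the property.
Choosing 9 forces two into the same pair by pigeonhole, and those sum to 17. So 9.

9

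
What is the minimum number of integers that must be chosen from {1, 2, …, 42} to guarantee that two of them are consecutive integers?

Partition {1, …, 42} into 21 pairs: {1,2}, {3,4}, …, {41,42}.
Choosing 21 integers — say the 21 even numbers 2, 4, …, 42 — takes one from each pair and avoids the property.
Choosing 22 forces two into the same pair by pigeonhole, and those are consecutive. So 22.

22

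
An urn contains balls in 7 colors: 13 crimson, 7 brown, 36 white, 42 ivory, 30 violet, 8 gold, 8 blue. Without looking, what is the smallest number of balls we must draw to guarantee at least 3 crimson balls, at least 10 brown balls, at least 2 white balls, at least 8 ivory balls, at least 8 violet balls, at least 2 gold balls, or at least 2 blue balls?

27

The worst case stops just short of every target: 2 crimson, all 7 brown, 1 white, 7 ivory, 7 violet, 1 gold, 1 blue — 2 + 7 + 1 + 7 + 7 + 1 + 1 = 26 balls.
One more ball must push some color to its target, so 26 + 1 = 27.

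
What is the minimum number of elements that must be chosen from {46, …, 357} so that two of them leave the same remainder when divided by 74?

75

Use the pigeonhole principle on residue classes: group the integers by remainder mod 74; there are 74 residue classes, each nonempty in this range.
Choosing one from each class (74 integers) avoids any shared remainder.
One more choice must repeat a class, so two differ by a multiple of 74. Hence 74 + 1 = 75.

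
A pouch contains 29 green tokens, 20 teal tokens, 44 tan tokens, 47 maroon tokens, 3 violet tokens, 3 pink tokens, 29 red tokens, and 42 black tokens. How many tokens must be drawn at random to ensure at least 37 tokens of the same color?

Treat the 8 colors as pigeonholes.
In the worst case we take at most 36 of each color, but all 29 green, all 20 teal, all 3 violet, all 3 pink, and all 29 red (fewer than 36), giving 29 + 20 + 36 + 36 + 3 + 3 + 29 + 36 = 192.
One more token then forces some color to 37, so 192 + 1 = 193.

193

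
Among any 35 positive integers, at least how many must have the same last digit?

4

There are 10 possible last digits, which serve as the pigeonholes.
If each of the 10 possible last digits held at most 3, the total would be at most 10 × 3 = 30 < 35, a contradiction.
So at least one holds ⌈35/10⌉ = 4.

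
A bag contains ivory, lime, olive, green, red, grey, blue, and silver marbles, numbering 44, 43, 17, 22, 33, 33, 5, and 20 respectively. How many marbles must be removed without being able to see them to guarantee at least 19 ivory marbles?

To avoid ivory marbles as long as possible, exhaust the other 7 colors first.
The worst case draws every non-ivory marble first: 43 + 17 + 22 + 33 + 33 + 5 + 20 = 173.
The next 19 draws are then forced to be ivory, giving 173 + 19 = 192.

192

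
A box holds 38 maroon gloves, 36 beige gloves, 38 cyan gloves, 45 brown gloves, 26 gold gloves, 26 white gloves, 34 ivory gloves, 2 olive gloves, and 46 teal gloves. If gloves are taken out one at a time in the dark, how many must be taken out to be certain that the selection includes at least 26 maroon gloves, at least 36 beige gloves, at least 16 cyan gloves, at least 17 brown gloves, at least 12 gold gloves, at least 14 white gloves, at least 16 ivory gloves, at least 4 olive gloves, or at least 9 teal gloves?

The worst case stops just short of every target: 25 maroon, 35 beige, 15 cyan, 16 brown, 11 gold, 13 white, 15 ivory, all 2 olive, 8 teal — 25 + 35 + 15 + 16 + 11 + 13 + 15 + 2 + 8 = 140 gloves.
One more glove must push some color to its target, so 140 + 1 = 141.

141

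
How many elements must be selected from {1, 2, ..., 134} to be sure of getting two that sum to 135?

68

Partition {1, …, 134} into 67 pairs: {1,134}, {2,133}, …, {67,68}.
Choosing 67 integers — say the integers 1 through 67 — takes one from each pair and avoids the property.
Choosing 68 forces two into the same pair by pigeonhole, and those sum to 135. So 68.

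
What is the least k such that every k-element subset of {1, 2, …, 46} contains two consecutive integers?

24

Partition {1, …, 46} into 23 pairs: {1,2}, {3,4}, …, {45,46}.
Choosing 23 integers — say the 23 even numbers 2, 4, …, 46 — takes one from each pair and avoids the property.
Choosing 24 forces two into the same pair by pigeonhole, and those are consecutive. So 24.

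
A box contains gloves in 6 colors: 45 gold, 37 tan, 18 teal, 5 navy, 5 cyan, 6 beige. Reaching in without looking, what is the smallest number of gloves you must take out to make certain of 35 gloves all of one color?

103

Treat the 6 colors as pigeonholes.
In the worst case we take at most 34 of each color, but all 18 teal, all 5 navy, all 5 cyan, and all 6 beige (fewer than 34), giving 34 + 34 + 18 + 5 + 5 + 6 = 102.
One more glove then forces some color to 35, so 102 + 1 = 103.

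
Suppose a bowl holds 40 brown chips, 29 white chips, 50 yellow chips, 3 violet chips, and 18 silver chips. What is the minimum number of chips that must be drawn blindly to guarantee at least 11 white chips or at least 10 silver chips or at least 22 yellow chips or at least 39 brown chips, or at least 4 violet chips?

The worst case stops just short of every target: 38 brown, 10 white, 21 yellow, 3 violet, 9 silver — 38 + 10 + 21 + 3 + 9 = 81 chips.
One more chip must push some color to its target, so 81 + 1 = 82.

82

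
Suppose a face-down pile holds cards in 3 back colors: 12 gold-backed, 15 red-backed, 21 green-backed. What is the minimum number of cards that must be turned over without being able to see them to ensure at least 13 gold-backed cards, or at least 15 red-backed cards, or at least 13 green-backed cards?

39

The worst case stops just short of every target: 12 gold-backed, 14 red-backed, 12 green-backed — 12 + 14 + 12 = 38 cards.
One more card must push some back color to its target, so 38 + 1 = 39.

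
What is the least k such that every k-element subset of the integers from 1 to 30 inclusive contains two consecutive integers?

Partition {1, …, 30} into 15 pairs: {1,2}, {3,4}, …, {29,30}.
Choosing 15 integers — say the 15 even numbers 2, 4, …, 30 — takes one from each pair and avoids the property.
Choosing 16 forces two into the same pair by pigeonhole, and those are consecutive. So 16.

16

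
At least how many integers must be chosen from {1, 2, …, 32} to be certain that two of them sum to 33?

Partition {1, …, 32} into 16 pairs: {1,32}, {2,31}, …, {16,17}.
Choosing 16 integers — say the integers 1 through 16 — takes one from each pair and avoids the property.
Choosing 17 forces two into the same pair by pigeonhole, and those sum to 33. So 17.

17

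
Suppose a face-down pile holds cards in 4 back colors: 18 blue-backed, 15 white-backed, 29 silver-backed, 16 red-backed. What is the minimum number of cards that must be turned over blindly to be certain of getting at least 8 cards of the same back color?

The worst case takes 7 cards of each back color without reaching 8 of any: 4 × 7 = 28.
The next card must bring some back color to 8, so 28 + 1 = 29.

29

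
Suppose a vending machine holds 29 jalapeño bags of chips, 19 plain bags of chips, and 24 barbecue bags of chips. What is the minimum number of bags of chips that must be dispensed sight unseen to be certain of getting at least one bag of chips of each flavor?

54

The hardest flavor to obtain is plain: we could draw every other bag of chips first — 72 − 19 = 53 bags of chips — without a single plain one.
The next draw must be plain, so 53 + 1 = 54.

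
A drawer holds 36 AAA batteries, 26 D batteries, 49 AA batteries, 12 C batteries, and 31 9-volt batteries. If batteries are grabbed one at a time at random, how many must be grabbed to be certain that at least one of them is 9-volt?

To avoid 9-volt batteries as long as possible, exhaust the other 4 types first.
The worst case draws every non-9-volt battery first: 36 + 26 + 49 + 12 = 123.
The next draw is then forced to be 9-volt, giving 123 + 1 = 124.

124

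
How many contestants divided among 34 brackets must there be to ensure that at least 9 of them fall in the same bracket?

There are 34 brackets acting as pigeonholes.
With 34 × 8 = 272 contestants we could place exactly 8 in each, with no class reaching 9.
One more forces some class to hold 9, so 272 + 1 = 273.

273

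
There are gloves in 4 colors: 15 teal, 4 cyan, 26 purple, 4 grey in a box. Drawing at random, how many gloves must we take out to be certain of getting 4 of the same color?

13

Treat the 4 colors as pigeonholes.
The worst case takes 3 gloves of each color without reaching 4 of any: 4 × 3 = 12.
The next glove must bring some color to 4, so 12 + 1 = 13.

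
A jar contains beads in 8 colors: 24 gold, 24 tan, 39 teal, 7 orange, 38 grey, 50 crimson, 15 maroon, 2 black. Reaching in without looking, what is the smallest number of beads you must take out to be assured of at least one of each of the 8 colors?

The hardest color to obtain is black: we could draw every other bead first — 199 − 2 = 197 beads — without a single black one.
The next draw must be black, so 197 + 1 = 198.

198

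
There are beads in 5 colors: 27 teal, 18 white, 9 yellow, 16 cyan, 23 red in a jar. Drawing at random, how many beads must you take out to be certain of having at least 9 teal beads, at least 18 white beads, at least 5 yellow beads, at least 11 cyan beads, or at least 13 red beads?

Each of the 5 colors has its own threshold; avoid all of them simultaneously.
The worst case stops just short of every target: 8 teal, 17 white, 4 yellow, 10 cyan, 12 red — 8 + 17 + 4 + 10 + 12 = 51 beads.
One more bead must push some color to its target, so 51 + 1 = 52.

52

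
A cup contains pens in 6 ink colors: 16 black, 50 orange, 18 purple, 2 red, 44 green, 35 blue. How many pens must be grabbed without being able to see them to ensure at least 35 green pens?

156

To avoid green pens as long as possible, exhaust the other 5 ink colors first.
The worst case draws every non-green pen first: 16 + 50 + 18 + 2 + 35 = 121.
The next 35 draws are then forced to be green, giving 121 + 35 = 156.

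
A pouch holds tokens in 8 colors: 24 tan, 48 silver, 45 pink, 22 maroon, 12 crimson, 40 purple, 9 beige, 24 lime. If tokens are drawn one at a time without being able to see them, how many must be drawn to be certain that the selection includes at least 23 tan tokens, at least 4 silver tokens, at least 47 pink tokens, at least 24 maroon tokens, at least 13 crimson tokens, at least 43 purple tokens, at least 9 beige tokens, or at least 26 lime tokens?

177

The worst case stops just short of every target: 22 tan, 3 silver, all 45 pink, all 22 maroon, 12 crimson, all 40 purple, 8 beige, all 24 lime — 22 + 3 + 45 + 22 + 12 + 40 + 8 + 24 = 176 tokens.
One more token must push some color to its target, so 176 + 1 = 177.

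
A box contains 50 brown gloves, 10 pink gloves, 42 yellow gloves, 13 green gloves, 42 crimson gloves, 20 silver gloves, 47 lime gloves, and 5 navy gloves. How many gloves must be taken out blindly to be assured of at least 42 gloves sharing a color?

213

Treat the 8 colors as pigeonholes.
In the worst case we take at most 41 of each color, but all 10 pink, all 13 green, all 20 silver, and all 5 navy (fewer than 41), giving 41 + 10 + 41 + 13 + 41 + 20 + 41 + 5 = 212.
One more glove then forces some color to 42, so 212 + 1 = 213.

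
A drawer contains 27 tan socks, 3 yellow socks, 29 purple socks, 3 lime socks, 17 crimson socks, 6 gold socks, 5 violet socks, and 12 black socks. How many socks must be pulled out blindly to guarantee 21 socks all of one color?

87

Treat the 8 colors as pigeonholes.
In the worst case we take at most 20 of each color, but all 3 yellow, all 3 lime, all 17 crimson, all 6 gold, all 5 violet, and all 12 black (fewer than 20), giving 20 + 3 + 20 + 3 + 17 + 6 + 5 + 12 = 86.
One more sock then forces some color to 21, so 86 + 1 = 87.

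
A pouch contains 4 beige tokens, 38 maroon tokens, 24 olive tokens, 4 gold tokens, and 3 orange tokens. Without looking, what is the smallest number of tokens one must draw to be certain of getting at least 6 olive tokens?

55

The worst case draws every non-olive token first: 4 + 38 + 4 + 3 = 49.
The next 6 draws are then forced to be olive, giving 49 + 6 = 55.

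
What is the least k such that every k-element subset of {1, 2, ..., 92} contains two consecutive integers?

Partition {1, …, 92} into 46 pairs: {1,2}, {3,4}, …, {91,92}.
Choosing 46 integers — say the 46 even numbers 2, 4, …, 92 — takes one from each pair and avoids the property.
Choosing 47 forces two into the same pair by pigeonhole, and those are consecutive. So 47.

47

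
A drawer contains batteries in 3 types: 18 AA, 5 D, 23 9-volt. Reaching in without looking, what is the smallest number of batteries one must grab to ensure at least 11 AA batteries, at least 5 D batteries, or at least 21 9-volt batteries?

35

The worst case stops just short of every target: 10 AA, 4 D, 20 9-volt — 10 + 4 + 20 = 34 batteries.
One more battery must push some type to its target, so 34 + 1 = 35.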